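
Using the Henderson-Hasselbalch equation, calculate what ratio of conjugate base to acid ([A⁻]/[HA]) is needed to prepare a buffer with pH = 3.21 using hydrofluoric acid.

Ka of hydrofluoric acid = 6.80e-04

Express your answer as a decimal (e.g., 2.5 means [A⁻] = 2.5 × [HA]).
[A⁻]/[HA] = 1.103

pKa = −log(6.80e-04) = 3.1675. pH = pKa + log([A⁻]/[HA]). 3.21 = 3.1675 + log(ratio). log(ratio) = 3.21 − 3.1675 = 0.0425. ratio = 10^(0.0425) = 1.103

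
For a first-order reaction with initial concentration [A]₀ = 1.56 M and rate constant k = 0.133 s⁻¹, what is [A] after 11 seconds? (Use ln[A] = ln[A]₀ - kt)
0.3612 M

ln[A] = ln[A]₀ - k·t = ln(1.56) - (0.133)·(11) = 0.4447 - 1.4630 = -1.0183
[A] = e^(-1.0183) = 0.3612 M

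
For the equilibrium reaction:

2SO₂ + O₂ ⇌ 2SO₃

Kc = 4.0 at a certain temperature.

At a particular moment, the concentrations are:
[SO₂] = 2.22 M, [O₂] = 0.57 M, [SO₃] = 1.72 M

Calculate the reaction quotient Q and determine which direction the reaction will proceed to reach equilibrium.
Q = 1.053, Q < K, reaction proceeds forward (toward products)

Q = ([SO₃]^2) / ([SO₂]^2 × [O₂])
  = ((1.72)^2) / ((2.22)^2·(0.57)) = 2.9584/2.8092 = 1.053
Since Q = 1.053 < Kc = 4.0, the reaction proceeds forward (toward products) to reach equilibrium.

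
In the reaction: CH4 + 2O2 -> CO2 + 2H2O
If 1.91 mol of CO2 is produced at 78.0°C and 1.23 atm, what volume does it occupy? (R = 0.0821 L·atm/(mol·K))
T = 78.0°C + 273.15 = 351.15 K
V = nRT/P = (1.91 × 0.0821 × 351.15) / 1.23
V = 44.77 L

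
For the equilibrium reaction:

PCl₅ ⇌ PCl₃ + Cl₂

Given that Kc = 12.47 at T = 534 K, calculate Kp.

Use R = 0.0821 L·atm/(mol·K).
K_p = 546.7023

Δn = (moles gaseous products) − (moles gaseous reactants) = 1
T = 534 K; RT = 0.0821 × 534 = 43.8414
Kp = Kc·(RT)^Δn = 12.47 × (43.8414)^1 = 12.47 × 43.8414 = 546.7023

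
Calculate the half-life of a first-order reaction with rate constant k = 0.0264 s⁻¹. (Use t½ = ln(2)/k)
26.26 s

t½ = ln(2)/k = 0.6931/0.0264 = 26.26 s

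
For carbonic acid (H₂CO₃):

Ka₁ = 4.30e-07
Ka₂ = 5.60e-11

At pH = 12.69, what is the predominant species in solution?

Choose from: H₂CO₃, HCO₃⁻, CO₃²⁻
CO₃²⁻

pKa1 = 6.37, pKa2 = 10.25. Each pKa is the crossover between adjacent species; pH = 12.69 lies in the region where CO₃²⁻ predominates.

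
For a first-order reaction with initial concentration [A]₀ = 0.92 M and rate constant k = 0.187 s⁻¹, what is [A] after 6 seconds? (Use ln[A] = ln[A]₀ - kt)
0.2996 M

ln[A] = ln[A]₀ - k·t = ln(0.92) - (0.187)·(6) = -0.0834 - 1.1220 = -1.2054
[A] = e^(-1.2054) = 0.2996 M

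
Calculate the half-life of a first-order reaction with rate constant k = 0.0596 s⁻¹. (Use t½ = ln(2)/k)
11.63 s

t½ = ln(2)/k = 0.6931/0.0596 = 11.63 s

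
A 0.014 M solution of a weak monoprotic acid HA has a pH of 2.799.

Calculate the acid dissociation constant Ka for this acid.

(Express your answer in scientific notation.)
K_a = 2.03e-04

[H⁺] = 10^(−pH) = 10^(−2.799) = 1.589e-03 M. For HA ⇌ H⁺ + A⁻, Ka = x²/(C − x) = (1.589e-03)²/(0.014 − 1.589e-03) = 2.03e-04.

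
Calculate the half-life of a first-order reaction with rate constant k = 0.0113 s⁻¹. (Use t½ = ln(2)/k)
61.34 s

t½ = ln(2)/k = 0.6931/0.0113 = 61.34 s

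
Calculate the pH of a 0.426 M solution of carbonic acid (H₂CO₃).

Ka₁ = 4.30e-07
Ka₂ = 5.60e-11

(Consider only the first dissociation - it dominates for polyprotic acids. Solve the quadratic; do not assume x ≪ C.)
pH = 3.37

x² + Ka₁·x − Ka₁·C = 0 with Ka₁ = 4.30e-07, C = 0.426.
x = (−Ka₁ + √(Ka₁² + 4·Ka₁·C))/2 = 4.2778e-04 M, so pH = 3.37.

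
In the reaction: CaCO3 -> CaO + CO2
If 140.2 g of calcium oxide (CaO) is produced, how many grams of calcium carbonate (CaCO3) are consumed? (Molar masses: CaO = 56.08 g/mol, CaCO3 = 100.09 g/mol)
Moles of CaO = 140.2 g ÷ 56.08 g/mol = 2.5 mol
Mole ratio: 1 mol CaCO3 / 1 mol CaO
Moles of CaCO3 = 2.5 × (1/1) = 2.5 mol
Mass of CaCO3 = 2.5 mol × 100.09 g/mol = 250.2 g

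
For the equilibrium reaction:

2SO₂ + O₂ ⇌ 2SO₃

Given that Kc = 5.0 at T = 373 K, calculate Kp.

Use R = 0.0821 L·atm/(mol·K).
K_p = 0.1633

Δn = (moles gaseous products) − (moles gaseous reactants) = -1
T = 373 K; RT = 0.0821 × 373 = 30.6233
Kp = Kc·(RT)^Δn = 5.0 × (30.6233)^-1 = 5.0 × 0.0326549 = 0.1633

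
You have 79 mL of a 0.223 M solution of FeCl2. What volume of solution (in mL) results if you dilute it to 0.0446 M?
Using M₁V₁ = M₂V₂:
0.223 × 79 = 0.0446 × V₂
V₂ = (0.223 × 79) / 0.0446 = 395 mL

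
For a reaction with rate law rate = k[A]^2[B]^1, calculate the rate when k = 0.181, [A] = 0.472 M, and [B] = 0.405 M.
0.01633 M/s

rate = k·[A]^2·[B]^1 = 0.181·(0.472)^2·(0.405)^1 = 0.181·0.222784·0.405 = 0.01633 M/s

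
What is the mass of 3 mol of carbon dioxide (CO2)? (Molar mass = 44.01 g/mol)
Mass = 3 mol × 44.01 g/mol = 132 g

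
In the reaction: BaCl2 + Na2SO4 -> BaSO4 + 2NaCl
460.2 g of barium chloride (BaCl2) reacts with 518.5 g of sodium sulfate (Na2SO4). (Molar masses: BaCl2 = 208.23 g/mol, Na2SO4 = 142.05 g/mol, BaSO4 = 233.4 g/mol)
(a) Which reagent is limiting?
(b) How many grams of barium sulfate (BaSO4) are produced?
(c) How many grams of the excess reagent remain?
(a) BaCl2, (b) 515.8 g, (c) 204.6 g

Moles of BaCl2 = 460.2 g ÷ 208.23 g/mol = 2.21006 mol
Moles of Na2SO4 = 518.5 g ÷ 142.05 g/mol = 3.65012 mol
Moles ÷ coefficient: BaCl2: 2.21006/1 = 2.21, Na2SO4: 3.65012/1 = 3.65
(a) BaCl2 has the smaller value, so BaCl2 is the limiting reagent.
(b) Moles of BaSO4 = 2.21006 mol BaCl2 × (1/1) = 2.21006 mol; mass = 2.21006 mol × 233.4 g/mol = 515.8 g
(c) Na2SO4 consumed = 2.21006 × (1/1) = 2.21006 mol; remaining = 3.65012 − 2.21006 = 1.44007 mol; mass = 1.44007 mol × 142.05 g/mol = 204.6 g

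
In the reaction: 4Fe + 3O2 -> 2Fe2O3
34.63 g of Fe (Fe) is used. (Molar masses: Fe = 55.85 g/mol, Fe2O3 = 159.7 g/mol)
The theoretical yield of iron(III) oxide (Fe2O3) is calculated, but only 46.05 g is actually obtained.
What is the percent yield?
Moles of Fe = 34.63 g ÷ 55.85 g/mol = 0.620054 mol
Mole ratio: 2 mol Fe2O3 / 4 mol Fe
Moles of Fe2O3 = 0.620054 × (2/4) = 0.310027 mol
Theoretical yield = 0.310027 mol × 159.7 g/mol = 49.511 g
Actual yield = 46.05 g
Percent yield = (46.05 / 49.511) × 100% = 93.0%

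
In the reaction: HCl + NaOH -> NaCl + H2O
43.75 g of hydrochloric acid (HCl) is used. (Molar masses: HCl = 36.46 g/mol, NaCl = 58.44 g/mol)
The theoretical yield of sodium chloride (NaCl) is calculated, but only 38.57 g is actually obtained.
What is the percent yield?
Moles of HCl = 43.75 g ÷ 36.46 g/mol = 1.19995 mol
Mole ratio: 1 mol NaCl / 1 mol HCl
Moles of NaCl = 1.19995 × (1/1) = 1.19995 mol
Theoretical yield = 1.19995 mol × 58.44 g/mol = 70.125 g
Actual yield = 38.57 g
Percent yield = (38.57 / 70.125) × 100% = 55.0%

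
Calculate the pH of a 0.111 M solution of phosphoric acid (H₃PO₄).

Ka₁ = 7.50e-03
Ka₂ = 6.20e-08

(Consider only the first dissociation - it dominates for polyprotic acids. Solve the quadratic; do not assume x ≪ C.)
pH = 1.60

x² + Ka₁·x − Ka₁·C = 0 with Ka₁ = 7.50e-03, C = 0.111.
x = (−Ka₁ + √(Ka₁² + 4·Ka₁·C))/2 = 2.5346e-02 M, so pH = 1.60.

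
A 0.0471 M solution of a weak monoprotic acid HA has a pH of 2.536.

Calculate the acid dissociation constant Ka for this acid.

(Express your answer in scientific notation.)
K_a = 1.92e-04

[H⁺] = 10^(−pH) = 10^(−2.536) = 2.911e-03 M. For HA ⇌ H⁺ + A⁻, Ka = x²/(C − x) = (2.911e-03)²/(0.0471 − 2.911e-03) = 1.92e-04.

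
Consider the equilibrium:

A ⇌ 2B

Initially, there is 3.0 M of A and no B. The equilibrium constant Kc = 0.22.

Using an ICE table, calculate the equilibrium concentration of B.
[B] = 0.759 M

ICE: [A] = 3.0 − x, [B] = 2x.
Kc = (2x)²/(3.0 − x) = 0.22 ⇒ 4x² + 0.22x − 0.66 = 0.
x = (−0.22 + √(0.22² + 4·4·0.66))/(2·4) = (−0.22 + √10.608)/8 = 0.37963.
[B] = 2x = 0.759 M.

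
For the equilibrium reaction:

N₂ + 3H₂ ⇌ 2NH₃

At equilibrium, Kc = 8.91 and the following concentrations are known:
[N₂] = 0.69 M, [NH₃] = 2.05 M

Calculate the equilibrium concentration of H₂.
[H₂] = 0.8809 M

Kc = ([NH₃]^2) / ([N₂] × [H₂]^3) = 8.91
[H₂]^3 = (product terms)/(Kc · other reactant terms) = 4.2025 / (8.91 · 0.69) = 0.68357
[H₂] = (0.68357)^(1/3) = 0.8809 M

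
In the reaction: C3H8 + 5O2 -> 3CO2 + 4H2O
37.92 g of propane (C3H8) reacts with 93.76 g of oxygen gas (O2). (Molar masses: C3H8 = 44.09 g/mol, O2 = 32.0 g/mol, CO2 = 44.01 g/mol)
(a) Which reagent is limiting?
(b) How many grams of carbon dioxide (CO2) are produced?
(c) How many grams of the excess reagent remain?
(a) O2, (b) 77.37 g, (c) 12.08 g

Moles of C3H8 = 37.92 g ÷ 44.09 g/mol = 0.860059 mol
Moles of O2 = 93.76 g ÷ 32.0 g/mol = 2.93 mol
Moles ÷ coefficient: C3H8: 0.860059/1 = 0.8601, O2: 2.93/5 = 0.586
(a) O2 has the smaller value, so O2 is the limiting reagent.
(b) Moles of CO2 = 2.93 mol O2 × (3/5) = 1.758 mol; mass = 1.758 mol × 44.01 g/mol = 77.37 g
(c) C3H8 consumed = 2.93 × (1/5) = 0.586 mol; remaining = 0.860059 − 0.586 = 0.274059 mol; mass = 0.274059 mol × 44.09 g/mol = 12.08 g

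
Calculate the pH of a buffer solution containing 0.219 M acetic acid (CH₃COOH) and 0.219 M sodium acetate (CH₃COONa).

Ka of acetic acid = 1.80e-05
pH = 4.74

pKa = -log(1.80e-05) = 4.74. pH = pKa + log([A⁻]/[HA]) = 4.74 + log(0.219/0.219)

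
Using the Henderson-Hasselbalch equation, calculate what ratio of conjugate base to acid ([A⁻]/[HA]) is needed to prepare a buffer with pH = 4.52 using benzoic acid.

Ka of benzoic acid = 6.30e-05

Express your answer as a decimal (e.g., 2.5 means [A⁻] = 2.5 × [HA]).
[A⁻]/[HA] = 2.086

pKa = −log(6.30e-05) = 4.2007. pH = pKa + log([A⁻]/[HA]). 4.52 = 4.2007 + log(ratio). log(ratio) = 4.52 − 4.2007 = 0.3193. ratio = 10^(0.3193) = 2.086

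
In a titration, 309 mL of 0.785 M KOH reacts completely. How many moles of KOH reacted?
Moles = Molarity × Volume (L)
Moles = 0.785 M × 0.309 L = 0.2426 mol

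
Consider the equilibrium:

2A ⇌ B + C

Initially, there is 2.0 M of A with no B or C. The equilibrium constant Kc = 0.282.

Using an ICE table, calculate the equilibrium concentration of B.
[B] = 0.515 M

ICE: [A] = 2.0 − 2x, [B] = [C] = x.
Kc = x²/(2.0 − 2x)² = 0.282 ⇒ √Kc = x/(2.0 − 2x).
x = √0.282·2.0/(1 + 2√0.282) = 0.53104·2.0/2.0621 = 0.51505.
[B] = x = 0.515 M.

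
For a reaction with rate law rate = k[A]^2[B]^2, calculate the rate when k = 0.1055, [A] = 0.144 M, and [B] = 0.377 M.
0.0003109 M/s

rate = k·[A]^2·[B]^2 = 0.1055·(0.144)^2·(0.377)^2 = 0.1055·0.020736·0.142129 = 0.0003109 M/s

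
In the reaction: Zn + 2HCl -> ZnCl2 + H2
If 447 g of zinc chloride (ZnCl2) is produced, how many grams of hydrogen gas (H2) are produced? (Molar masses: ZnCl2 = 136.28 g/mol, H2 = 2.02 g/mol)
Moles of ZnCl2 = 447 g ÷ 136.28 g/mol = 3.28001 mol
Mole ratio: 1 mol H2 / 1 mol ZnCl2
Moles of H2 = 3.28001 × (1/1) = 3.28001 mol
Mass of H2 = 3.28001 mol × 2.02 g/mol = 6.626 g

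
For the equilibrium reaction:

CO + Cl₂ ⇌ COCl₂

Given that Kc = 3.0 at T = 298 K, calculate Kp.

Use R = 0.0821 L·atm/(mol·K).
K_p = 0.1226

Δn = (moles gaseous products) − (moles gaseous reactants) = -1
T = 298 K; RT = 0.0821 × 298 = 24.4658
Kp = Kc·(RT)^Δn = 3.0 × (24.4658)^-1 = 3.0 × 0.0408734 = 0.1226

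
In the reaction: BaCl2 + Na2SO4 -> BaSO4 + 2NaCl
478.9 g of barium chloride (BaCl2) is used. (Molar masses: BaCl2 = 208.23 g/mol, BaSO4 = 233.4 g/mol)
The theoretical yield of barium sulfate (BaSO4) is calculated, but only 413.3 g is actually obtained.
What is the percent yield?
Moles of BaCl2 = 478.9 g ÷ 208.23 g/mol = 2.29986 mol
Mole ratio: 1 mol BaSO4 / 1 mol BaCl2
Moles of BaSO4 = 2.29986 × (1/1) = 2.29986 mol
Theoretical yield = 2.29986 mol × 233.4 g/mol = 536.79 g
Actual yield = 413.3 g
Percent yield = (413.3 / 536.79) × 100% = 77.0%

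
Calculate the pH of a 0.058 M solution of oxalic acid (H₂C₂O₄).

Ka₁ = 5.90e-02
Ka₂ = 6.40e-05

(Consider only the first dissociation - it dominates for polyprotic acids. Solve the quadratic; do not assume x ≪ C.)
pH = 1.44

x² + Ka₁·x − Ka₁·C = 0 with Ka₁ = 5.90e-02, C = 0.058.
x = (−Ka₁ + √(Ka₁² + 4·Ka₁·C))/2 = 3.6015e-02 M, so pH = 1.44.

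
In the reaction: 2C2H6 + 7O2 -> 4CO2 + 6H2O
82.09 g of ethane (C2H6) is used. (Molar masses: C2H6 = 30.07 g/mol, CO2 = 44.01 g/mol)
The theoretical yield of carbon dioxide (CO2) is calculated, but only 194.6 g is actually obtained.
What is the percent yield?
Moles of C2H6 = 82.09 g ÷ 30.07 g/mol = 2.72996 mol
Mole ratio: 4 mol CO2 / 2 mol C2H6
Moles of CO2 = 2.72996 × (4/2) = 5.45993 mol
Theoretical yield = 5.45993 mol × 44.01 g/mol = 240.29 g
Actual yield = 194.6 g
Percent yield = (194.6 / 240.29) × 100% = 81.0%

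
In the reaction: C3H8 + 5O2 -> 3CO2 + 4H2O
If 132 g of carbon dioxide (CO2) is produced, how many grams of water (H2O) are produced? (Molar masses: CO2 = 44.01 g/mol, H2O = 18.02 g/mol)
Moles of CO2 = 132 g ÷ 44.01 g/mol = 2.99932 mol
Mole ratio: 4 mol H2O / 3 mol CO2
Moles of H2O = 2.99932 × (4/3) = 3.99909 mol
Mass of H2O = 3.99909 mol × 18.02 g/mol = 72.06 g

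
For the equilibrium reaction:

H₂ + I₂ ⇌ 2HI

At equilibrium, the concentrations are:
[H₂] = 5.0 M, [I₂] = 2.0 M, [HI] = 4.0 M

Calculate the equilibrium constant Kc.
K_c = 1.6000

Kc = ([HI]^2) / ([H₂] × [I₂])
   = ((4.0)^2) / ((5.0)·(2.0))
   = 16 / 10 = 1.6000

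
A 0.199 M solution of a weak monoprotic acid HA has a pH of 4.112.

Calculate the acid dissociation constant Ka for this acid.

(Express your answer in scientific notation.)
K_a = 3.00e-08

[H⁺] = 10^(−pH) = 10^(−4.112) = 7.727e-05 M. For HA ⇌ H⁺ + A⁻, Ka = x²/(C − x) = (7.727e-05)²/(0.199 − 7.727e-05) = 3.00e-08.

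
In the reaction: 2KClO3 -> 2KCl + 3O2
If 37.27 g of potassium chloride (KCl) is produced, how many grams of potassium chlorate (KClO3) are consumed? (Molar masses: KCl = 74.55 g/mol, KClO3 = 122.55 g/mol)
Moles of KCl = 37.27 g ÷ 74.55 g/mol = 0.499933 mol
Mole ratio: 2 mol KClO3 / 2 mol KCl
Moles of KClO3 = 0.499933 × (2/2) = 0.499933 mol
Mass of KClO3 = 0.499933 mol × 122.55 g/mol = 61.27 g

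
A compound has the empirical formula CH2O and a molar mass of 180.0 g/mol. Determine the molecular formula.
Empirical formula mass of CH2O = 30.03 g/mol
Multiplier = 180.0 / 30.03 ≈ 6
Molecular formula = (CH2O) × 6 = C6H12O6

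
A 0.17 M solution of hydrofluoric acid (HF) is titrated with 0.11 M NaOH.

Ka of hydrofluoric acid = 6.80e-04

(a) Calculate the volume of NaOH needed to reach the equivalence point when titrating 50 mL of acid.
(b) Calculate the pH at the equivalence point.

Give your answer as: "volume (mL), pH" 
V = 77.3 mL, pH = 8.00

(a) At equivalence: moles acid = moles base.
moles acid = 0.17 × 0.05 = 0.0085 mol; V_NaOH = 0.0085/0.11 = 0.07727 L = 77.3 mL.
(b) At equivalence, all acid → conjugate base A⁻ at [A⁻] = 0.0085/0.1273 = 0.06679 M.
Kb = Kw/Ka = 1.0e-14/6.80e-04 = 1.471e-11; [OH⁻] = √(Kb·[A⁻]) = 9.910e-07; pOH = 6.00; pH = 14 − pOH = 8.00.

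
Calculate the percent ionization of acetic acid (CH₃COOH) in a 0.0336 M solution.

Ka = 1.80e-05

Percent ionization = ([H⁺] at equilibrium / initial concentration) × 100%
Percent ionization = 2.29%

Let x = [H⁺]. Ka = x²/(C - x) ⇒ x² + (1.80e-05)x - (1.80e-05)(0.0336) = 0. x = 7.6874e-04. Percent = (7.6874e-04/0.0336) × 100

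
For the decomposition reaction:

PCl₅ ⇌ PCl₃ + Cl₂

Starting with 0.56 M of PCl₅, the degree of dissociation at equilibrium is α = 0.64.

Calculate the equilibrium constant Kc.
K_c = 0.6372

x = α·[A]₀ = 0.64 × 0.56 = 0.3584 M dissociated.
At eq: [PCl₅] = 0.56 − 0.3584 = 0.2016 M; [PCl₃] = [Cl₂] = x = 0.3584 M.
Kc = [PCl₃][Cl₂]/[PCl₅] = (0.3584)²/0.2016 = 0.6372.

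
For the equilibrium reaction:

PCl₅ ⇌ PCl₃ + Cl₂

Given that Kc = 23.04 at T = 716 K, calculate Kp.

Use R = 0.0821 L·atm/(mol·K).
K_p = 1.35e+03

Δn = (moles gaseous products) − (moles gaseous reactants) = 1
T = 716 K; RT = 0.0821 × 716 = 58.7836
Kp = Kc·(RT)^Δn = 23.04 × (58.7836)^1 = 23.04 × 58.7836 = 1.35e+03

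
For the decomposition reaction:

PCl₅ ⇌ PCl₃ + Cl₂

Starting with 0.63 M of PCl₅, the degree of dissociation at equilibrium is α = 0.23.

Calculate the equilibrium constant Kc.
K_c = 0.0433

x = α·[A]₀ = 0.23 × 0.63 = 0.1449 M dissociated.
At eq: [PCl₅] = 0.63 − 0.1449 = 0.4851 M; [PCl₃] = [Cl₂] = x = 0.1449 M.
Kc = [PCl₃][Cl₂]/[PCl₅] = (0.1449)²/0.4851 = 0.04328.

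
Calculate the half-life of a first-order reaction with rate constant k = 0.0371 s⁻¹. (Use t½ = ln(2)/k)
18.68 s

t½ = ln(2)/k = 0.6931/0.0371 = 18.68 s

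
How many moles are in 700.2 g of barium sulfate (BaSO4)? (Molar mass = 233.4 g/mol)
Moles = 700.2 g ÷ 233.4 g/mol = 3 mol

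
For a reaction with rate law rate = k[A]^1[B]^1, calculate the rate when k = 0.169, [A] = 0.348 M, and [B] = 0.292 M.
0.01717 M/s

rate = k·[A]^1·[B]^1 = 0.169·(0.348)^1·(0.292)^1 = 0.169·0.348·0.292 = 0.01717 M/s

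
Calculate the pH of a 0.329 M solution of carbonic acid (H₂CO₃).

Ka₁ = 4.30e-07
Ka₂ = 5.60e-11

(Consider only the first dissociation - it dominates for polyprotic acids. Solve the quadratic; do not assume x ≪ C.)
pH = 3.42

x² + Ka₁·x − Ka₁·C = 0 with Ka₁ = 4.30e-07, C = 0.329.
x = (−Ka₁ + √(Ka₁² + 4·Ka₁·C))/2 = 3.7591e-04 M, so pH = 3.42.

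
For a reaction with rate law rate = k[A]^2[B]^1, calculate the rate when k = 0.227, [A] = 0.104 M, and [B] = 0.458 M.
0.001124 M/s

rate = k·[A]^2·[B]^1 = 0.227·(0.104)^2·(0.458)^1 = 0.227·0.010816·0.458 = 0.001124 M/s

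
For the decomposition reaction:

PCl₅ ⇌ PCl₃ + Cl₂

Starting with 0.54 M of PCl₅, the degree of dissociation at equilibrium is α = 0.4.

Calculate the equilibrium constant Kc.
K_c = 0.1440

x = α·[A]₀ = 0.4 × 0.54 = 0.216 M dissociated.
At eq: [PCl₅] = 0.54 − 0.216 = 0.324 M; [PCl₃] = [Cl₂] = x = 0.216 M.
Kc = [PCl₃][Cl₂]/[PCl₅] = (0.216)²/0.324 = 0.144.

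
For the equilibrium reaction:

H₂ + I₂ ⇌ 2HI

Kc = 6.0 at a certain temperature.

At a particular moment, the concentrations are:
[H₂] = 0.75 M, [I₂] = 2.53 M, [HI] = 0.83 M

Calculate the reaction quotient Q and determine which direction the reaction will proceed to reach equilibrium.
Q = 0.363, Q < K, reaction proceeds forward (toward products)

Q = ([HI]^2) / ([H₂] × [I₂])
  = ((0.83)^2) / ((0.75)·(2.53)) = 0.6889/1.8975 = 0.3631
Since Q = 0.3631 < Kc = 6.0, the reaction proceeds forward (toward products) to reach equilibrium.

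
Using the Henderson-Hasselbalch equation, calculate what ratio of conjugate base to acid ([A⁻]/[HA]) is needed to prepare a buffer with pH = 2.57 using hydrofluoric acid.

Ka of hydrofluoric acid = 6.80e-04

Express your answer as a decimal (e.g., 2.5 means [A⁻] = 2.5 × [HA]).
[A⁻]/[HA] = 0.253

pKa = −log(6.80e-04) = 3.1675. pH = pKa + log([A⁻]/[HA]). 2.57 = 3.1675 + log(ratio). log(ratio) = 2.57 − 3.1675 = -0.5975. ratio = 10^(-0.5975) = 0.253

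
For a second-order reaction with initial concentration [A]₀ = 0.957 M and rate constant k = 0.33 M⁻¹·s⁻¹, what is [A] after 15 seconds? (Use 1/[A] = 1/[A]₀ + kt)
0.1668 M

1/[A] = 1/[A]₀ + k·t = 1/0.957 + (0.33)·(15) = 1.0449 + 4.9500 = 5.9949
[A] = 1/5.9949 = 0.1668 M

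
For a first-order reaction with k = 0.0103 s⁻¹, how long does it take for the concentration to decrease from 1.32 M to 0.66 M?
67.30 s

From ln[A] = ln[A]₀ - k·t: t = ln([A]₀/[A])/k = ln(1.32/0.66)/0.0103 = ln(2.0000)/0.0103 = 0.6931/0.0103 = 67.30 s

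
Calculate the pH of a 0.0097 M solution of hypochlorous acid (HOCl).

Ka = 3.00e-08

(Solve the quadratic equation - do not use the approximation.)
pH = 4.77

x² + Ka×x - Ka×C = 0. Using quadratic formula: [H⁺] = 1.7044e-05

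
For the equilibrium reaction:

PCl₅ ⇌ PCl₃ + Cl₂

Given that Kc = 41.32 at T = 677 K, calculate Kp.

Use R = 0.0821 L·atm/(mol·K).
K_p = 2.30e+03

Δn = (moles gaseous products) − (moles gaseous reactants) = 1
T = 677 K; RT = 0.0821 × 677 = 55.5817
Kp = Kc·(RT)^Δn = 41.32 × (55.5817)^1 = 41.32 × 55.5817 = 2.30e+03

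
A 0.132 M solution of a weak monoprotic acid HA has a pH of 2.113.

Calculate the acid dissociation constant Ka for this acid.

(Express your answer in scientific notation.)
K_a = 4.78e-04

[H⁺] = 10^(−pH) = 10^(−2.113) = 7.709e-03 M. For HA ⇌ H⁺ + A⁻, Ka = x²/(C − x) = (7.709e-03)²/(0.132 − 7.709e-03) = 4.78e-04.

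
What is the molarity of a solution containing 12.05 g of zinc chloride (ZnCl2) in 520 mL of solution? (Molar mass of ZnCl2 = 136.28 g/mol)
Moles of ZnCl2 = 12.05 g ÷ 136.28 g/mol = 0.0884209 mol
Volume = 520 mL = 0.52 L
Molarity = 0.0884209 mol ÷ 0.52 L = 0.17 M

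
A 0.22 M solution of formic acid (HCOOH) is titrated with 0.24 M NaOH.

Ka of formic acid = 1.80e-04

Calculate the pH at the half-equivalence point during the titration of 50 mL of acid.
pH = pKa = 3.74

At the half-equivalence point, [HA] = [A⁻], so by Henderson–Hasselbalch pH = pKa + log(1) = pKa.
pKa = −log(1.80e-04) = 3.74.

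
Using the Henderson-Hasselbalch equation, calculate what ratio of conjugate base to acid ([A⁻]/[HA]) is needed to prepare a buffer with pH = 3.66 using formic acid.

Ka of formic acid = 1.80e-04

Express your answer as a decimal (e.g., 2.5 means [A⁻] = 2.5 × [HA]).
[A⁻]/[HA] = 0.823

pKa = −log(1.80e-04) = 3.7447. pH = pKa + log([A⁻]/[HA]). 3.66 = 3.7447 + log(ratio). log(ratio) = 3.66 − 3.7447 = -0.0847. ratio = 10^(-0.0847) = 0.823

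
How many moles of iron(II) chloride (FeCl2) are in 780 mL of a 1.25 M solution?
Moles = Molarity × Volume (L)
Moles = 1.25 M × 0.78 L = 0.975 mol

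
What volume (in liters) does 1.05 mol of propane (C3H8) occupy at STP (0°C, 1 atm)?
At STP, 1 mol of gas occupies 22.4 L
Volume = 1.05 mol × 22.4 L/mol = 23.52 L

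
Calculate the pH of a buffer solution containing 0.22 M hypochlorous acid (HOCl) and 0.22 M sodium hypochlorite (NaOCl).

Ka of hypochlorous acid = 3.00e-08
pH = 7.52

pKa = -log(3.00e-08) = 7.52. pH = pKa + log([A⁻]/[HA]) = 7.52 + log(0.22/0.22)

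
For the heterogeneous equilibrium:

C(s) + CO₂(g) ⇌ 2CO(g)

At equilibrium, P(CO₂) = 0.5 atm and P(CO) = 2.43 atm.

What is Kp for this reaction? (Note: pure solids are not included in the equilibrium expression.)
K_p = 11.810

Solid C is excluded.
Kp = P(CO)²/P(CO₂) = (2.43)²/0.5 = 5.905/0.5 = 11.810.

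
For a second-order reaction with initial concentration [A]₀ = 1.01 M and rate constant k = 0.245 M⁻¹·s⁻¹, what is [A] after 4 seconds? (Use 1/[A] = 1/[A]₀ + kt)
0.5076 M

1/[A] = 1/[A]₀ + k·t = 1/1.01 + (0.245)·(4) = 0.9901 + 0.9800 = 1.9701
[A] = 1/1.9701 = 0.5076 M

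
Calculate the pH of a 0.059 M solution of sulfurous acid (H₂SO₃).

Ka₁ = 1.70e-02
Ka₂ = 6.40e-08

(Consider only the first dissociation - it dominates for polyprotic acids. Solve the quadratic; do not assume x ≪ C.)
pH = 1.61

x² + Ka₁·x − Ka₁·C = 0 with Ka₁ = 1.70e-02, C = 0.059.
x = (−Ka₁ + √(Ka₁² + 4·Ka₁·C))/2 = 2.4291e-02 M, so pH = 1.61.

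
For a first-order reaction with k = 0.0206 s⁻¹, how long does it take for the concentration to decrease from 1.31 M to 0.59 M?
38.72 s

From ln[A] = ln[A]₀ - k·t: t = ln([A]₀/[A])/k = ln(1.31/0.59)/0.0206 = ln(2.2203)/0.0206 = 0.7977/0.0206 = 38.72 s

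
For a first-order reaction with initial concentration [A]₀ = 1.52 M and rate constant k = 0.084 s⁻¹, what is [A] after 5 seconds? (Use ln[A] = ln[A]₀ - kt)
0.9987 M

ln[A] = ln[A]₀ - k·t = ln(1.52) - (0.084)·(5) = 0.4187 - 0.4200 = -0.0013
[A] = e^(-0.0013) = 0.9987 M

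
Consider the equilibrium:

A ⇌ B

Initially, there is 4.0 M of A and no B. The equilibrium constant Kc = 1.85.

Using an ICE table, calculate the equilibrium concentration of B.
[B] = 2.596 M

ICE: [A] = 4.0 − x, [B] = x.
Kc = x/(4.0 − x) = 1.85 ⇒ x = 1.85·4.0/(1 + 1.85) = 7.4/2.85 = 2.596.
[B] = x = 2.596 M.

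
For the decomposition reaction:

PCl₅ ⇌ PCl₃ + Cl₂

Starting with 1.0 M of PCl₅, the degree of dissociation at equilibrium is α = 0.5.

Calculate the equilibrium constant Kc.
K_c = 0.5000

x = α·[A]₀ = 0.5 × 1.0 = 0.5 M dissociated.
At eq: [PCl₅] = 1.0 − 0.5 = 0.5 M; [PCl₃] = [Cl₂] = x = 0.5 M.
Kc = [PCl₃][Cl₂]/[PCl₅] = (0.5)²/0.5 = 0.5.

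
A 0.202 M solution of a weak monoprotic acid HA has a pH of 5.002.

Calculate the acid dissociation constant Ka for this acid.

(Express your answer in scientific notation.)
K_a = 4.91e-10

[H⁺] = 10^(−pH) = 10^(−5.002) = 9.954e-06 M. For HA ⇌ H⁺ + A⁻, Ka = x²/(C − x) = (9.954e-06)²/(0.202 − 9.954e-06) = 4.91e-10.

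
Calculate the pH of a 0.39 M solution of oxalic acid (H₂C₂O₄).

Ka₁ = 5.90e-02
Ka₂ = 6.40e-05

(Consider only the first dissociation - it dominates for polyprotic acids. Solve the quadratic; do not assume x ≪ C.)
pH = 0.90

x² + Ka₁·x − Ka₁·C = 0 with Ka₁ = 5.90e-02, C = 0.39.
x = (−Ka₁ + √(Ka₁² + 4·Ka₁·C))/2 = 1.2503e-01 M, so pH = 0.90.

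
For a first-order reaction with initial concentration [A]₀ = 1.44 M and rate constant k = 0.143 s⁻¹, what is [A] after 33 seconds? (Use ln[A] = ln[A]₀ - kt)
0.0129 M

ln[A] = ln[A]₀ - k·t = ln(1.44) - (0.143)·(33) = 0.3646 - 4.7190 = -4.3544
[A] = e^(-4.3544) = 0.0129 M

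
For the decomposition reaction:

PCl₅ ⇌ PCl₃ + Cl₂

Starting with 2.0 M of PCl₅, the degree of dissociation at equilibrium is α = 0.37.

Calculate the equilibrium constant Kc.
K_c = 0.4346

x = α·[A]₀ = 0.37 × 2.0 = 0.74 M dissociated.
At eq: [PCl₅] = 2.0 − 0.74 = 1.26 M; [PCl₃] = [Cl₂] = x = 0.74 M.
Kc = [PCl₃][Cl₂]/[PCl₅] = (0.74)²/1.26 = 0.4346.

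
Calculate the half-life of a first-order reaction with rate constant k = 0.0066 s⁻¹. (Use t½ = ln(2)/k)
105.02 s

t½ = ln(2)/k = 0.6931/0.0066 = 105.02 s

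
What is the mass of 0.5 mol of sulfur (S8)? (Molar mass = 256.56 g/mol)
Mass = 0.5 mol × 256.56 g/mol = 128.3 g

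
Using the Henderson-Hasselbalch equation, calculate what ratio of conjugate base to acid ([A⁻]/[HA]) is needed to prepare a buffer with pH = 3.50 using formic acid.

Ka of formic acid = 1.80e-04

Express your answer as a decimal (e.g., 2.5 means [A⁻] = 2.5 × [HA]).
[A⁻]/[HA] = 0.569

pKa = −log(1.80e-04) = 3.7447. pH = pKa + log([A⁻]/[HA]). 3.50 = 3.7447 + log(ratio). log(ratio) = 3.50 − 3.7447 = -0.2447. ratio = 10^(-0.2447) = 0.569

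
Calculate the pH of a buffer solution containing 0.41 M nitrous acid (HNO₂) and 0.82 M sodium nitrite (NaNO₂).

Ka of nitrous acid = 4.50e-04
pH = 3.65

pKa = -log(4.50e-04) = 3.35. pH = pKa + log([A⁻]/[HA]) = 3.35 + log(0.82/0.41)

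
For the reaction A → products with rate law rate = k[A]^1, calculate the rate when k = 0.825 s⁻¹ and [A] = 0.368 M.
0.3036 M/s

rate = k·[A]^1 = 0.825·(0.368)^1 = 0.825·0.368 = 0.3036 M/s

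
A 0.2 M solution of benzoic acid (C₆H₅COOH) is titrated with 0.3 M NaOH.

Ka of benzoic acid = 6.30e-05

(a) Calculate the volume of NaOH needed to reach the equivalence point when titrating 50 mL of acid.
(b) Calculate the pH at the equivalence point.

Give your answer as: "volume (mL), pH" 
V = 33.3 mL, pH = 8.64

(a) At equivalence: moles acid = moles base.
moles acid = 0.2 × 0.05 = 0.01 mol; V_NaOH = 0.01/0.3 = 0.03333 L = 33.3 mL.
(b) At equivalence, all acid → conjugate base A⁻ at [A⁻] = 0.01/0.08333 = 0.12 M.
Kb = Kw/Ka = 1.0e-14/6.30e-05 = 1.587e-10; [OH⁻] = √(Kb·[A⁻]) = 4.364e-06; pOH = 5.36; pH = 14 − pOH = 8.64.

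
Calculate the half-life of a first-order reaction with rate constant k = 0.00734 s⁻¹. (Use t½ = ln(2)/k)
94.43 s

t½ = ln(2)/k = 0.6931/0.00734 = 94.43 s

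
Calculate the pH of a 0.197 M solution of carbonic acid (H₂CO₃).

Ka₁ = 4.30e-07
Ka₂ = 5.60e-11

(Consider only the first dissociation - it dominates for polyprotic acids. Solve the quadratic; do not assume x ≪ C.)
pH = 3.54

x² + Ka₁·x − Ka₁·C = 0 with Ka₁ = 4.30e-07, C = 0.197.
x = (−Ka₁ + √(Ka₁² + 4·Ka₁·C))/2 = 2.9083e-04 M, so pH = 3.54.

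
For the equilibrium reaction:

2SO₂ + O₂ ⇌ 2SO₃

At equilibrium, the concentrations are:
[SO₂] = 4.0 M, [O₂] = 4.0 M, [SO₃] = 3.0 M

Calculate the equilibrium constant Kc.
K_c = 0.1406

Kc = ([SO₃]^2) / ([SO₂]^2 × [O₂])
   = ((3.0)^2) / ((4.0)^2·(4.0))
   = 9 / 64 = 0.1406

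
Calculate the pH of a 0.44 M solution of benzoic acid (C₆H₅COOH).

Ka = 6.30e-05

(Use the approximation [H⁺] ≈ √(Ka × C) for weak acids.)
pH = 2.28

[H⁺] = √(Ka × C) = √(6.30e-05 × 0.44) = 5.2650e-03. pH = -log(5.2650e-03)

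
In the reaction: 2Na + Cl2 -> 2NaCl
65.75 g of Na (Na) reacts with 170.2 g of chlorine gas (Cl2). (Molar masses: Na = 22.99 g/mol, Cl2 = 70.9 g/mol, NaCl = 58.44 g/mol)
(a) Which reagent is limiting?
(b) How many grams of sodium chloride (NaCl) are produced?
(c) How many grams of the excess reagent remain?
(a) Na, (b) 167.1 g, (c) 68.82 g

Moles of Na = 65.75 g ÷ 22.99 g/mol = 2.85994 mol
Moles of Cl2 = 170.2 g ÷ 70.9 g/mol = 2.40056 mol
Moles ÷ coefficient: Na: 2.85994/2 = 1.43, Cl2: 2.40056/1 = 2.401
(a) Na has the smaller value, so Na is the limiting reagent.
(b) Moles of NaCl = 2.85994 mol Na × (2/2) = 2.85994 mol; mass = 2.85994 mol × 58.44 g/mol = 167.1 g
(c) Cl2 consumed = 2.85994 × (1/2) = 1.42997 mol; remaining = 2.40056 − 1.42997 = 0.970595 mol; mass = 0.970595 mol × 70.9 g/mol = 68.82 g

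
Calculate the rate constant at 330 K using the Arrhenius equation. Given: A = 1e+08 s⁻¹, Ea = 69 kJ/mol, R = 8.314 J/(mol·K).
1.20e-03 s⁻¹

k = A·exp(-Ea/(R·T)) = 1e+08·exp(-69000/(8.314·330)) = 1e+08·exp(-25.1493) = 1e+08·1.1962e-11 = 1.20e-03 s⁻¹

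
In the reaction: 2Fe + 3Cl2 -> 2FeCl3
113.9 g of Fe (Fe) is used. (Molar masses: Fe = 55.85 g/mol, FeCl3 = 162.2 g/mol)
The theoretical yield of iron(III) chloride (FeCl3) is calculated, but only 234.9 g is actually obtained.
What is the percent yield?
Moles of Fe = 113.9 g ÷ 55.85 g/mol = 2.03939 mol
Mole ratio: 2 mol FeCl3 / 2 mol Fe
Moles of FeCl3 = 2.03939 × (2/2) = 2.03939 mol
Theoretical yield = 2.03939 mol × 162.2 g/mol = 330.79 g
Actual yield = 234.9 g
Percent yield = (234.9 / 330.79) × 100% = 71.0%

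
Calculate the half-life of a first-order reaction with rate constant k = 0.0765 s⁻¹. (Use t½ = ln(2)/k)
9.06 s

t½ = ln(2)/k = 0.6931/0.0765 = 9.06 s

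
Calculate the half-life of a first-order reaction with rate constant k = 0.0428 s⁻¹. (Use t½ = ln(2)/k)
16.20 s

t½ = ln(2)/k = 0.6931/0.0428 = 16.20 s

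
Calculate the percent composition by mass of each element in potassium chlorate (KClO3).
K: 31.91%, Cl: 28.93%, O: 39.17%

Molar mass of KClO3 = 122.55 g/mol
% K = (1 × 39.1) / 122.55 × 100% = 39.1 / 122.55 × 100% = 31.91%
% Cl = (1 × 35.45) / 122.55 × 100% = 35.45 / 122.55 × 100% = 28.93%
% O = (3 × 16.0) / 122.55 × 100% = 48 / 122.55 × 100% = 39.17%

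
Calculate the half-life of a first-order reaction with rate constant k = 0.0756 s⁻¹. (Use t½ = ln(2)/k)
9.17 s

t½ = ln(2)/k = 0.6931/0.0756 = 9.17 s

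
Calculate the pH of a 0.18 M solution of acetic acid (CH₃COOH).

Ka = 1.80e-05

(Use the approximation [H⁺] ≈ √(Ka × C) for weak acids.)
pH = 2.74

[H⁺] = √(Ka × C) = √(1.80e-05 × 0.18) = 1.8000e-03. pH = -log(1.8000e-03)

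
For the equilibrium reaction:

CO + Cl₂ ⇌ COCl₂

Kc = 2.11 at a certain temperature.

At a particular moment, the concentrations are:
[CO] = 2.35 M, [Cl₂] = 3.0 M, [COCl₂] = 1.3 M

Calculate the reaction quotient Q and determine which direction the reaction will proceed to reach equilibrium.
Q = 0.184, Q < K, reaction proceeds forward (toward products)

Q = ([COCl₂]) / ([CO] × [Cl₂])
  = ((1.3)) / ((2.35)·(3.0)) = 1.3/7.05 = 0.1844
Since Q = 0.1844 < Kc = 2.11, the reaction proceeds forward (toward products) to reach equilibrium.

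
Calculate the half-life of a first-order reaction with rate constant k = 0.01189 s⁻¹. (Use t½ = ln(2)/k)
58.30 s

t½ = ln(2)/k = 0.6931/0.01189 = 58.30 s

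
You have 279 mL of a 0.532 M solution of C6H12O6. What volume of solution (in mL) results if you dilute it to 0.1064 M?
Using M₁V₁ = M₂V₂:
0.532 × 279 = 0.1064 × V₂
V₂ = (0.532 × 279) / 0.1064 = 1395 mL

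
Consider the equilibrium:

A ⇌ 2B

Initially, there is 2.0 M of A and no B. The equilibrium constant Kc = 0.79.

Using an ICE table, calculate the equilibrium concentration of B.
[B] = 1.075 M

ICE: [A] = 2.0 − x, [B] = 2x.
Kc = (2x)²/(2.0 − x) = 0.79 ⇒ 4x² + 0.79x − 1.58 = 0.
x = (−0.79 + √(0.79² + 4·4·1.58))/(2·4) = (−0.79 + √25.904)/8 = 0.53745.
[B] = 2x = 1.075 M.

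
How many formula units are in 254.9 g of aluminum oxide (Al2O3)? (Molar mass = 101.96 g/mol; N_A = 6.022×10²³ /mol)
Moles = 254.9 g ÷ 101.96 g/mol = 2.5 mol
Formula units = 2.5 mol × 6.022×10²³ /mol = 1.506e+24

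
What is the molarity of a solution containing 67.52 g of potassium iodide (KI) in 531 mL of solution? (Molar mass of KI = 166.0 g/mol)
Moles of KI = 67.52 g ÷ 166.0 g/mol = 0.406747 mol
Volume = 531 mL = 0.531 L
Molarity = 0.406747 mol ÷ 0.531 L = 0.766 M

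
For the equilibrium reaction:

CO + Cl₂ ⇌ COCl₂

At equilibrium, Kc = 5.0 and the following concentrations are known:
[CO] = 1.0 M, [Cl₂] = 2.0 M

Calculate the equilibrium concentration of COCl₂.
[COCl₂] = 10.0000 M

Kc = ([COCl₂]) / ([CO] × [Cl₂]) = 5.0
[COCl₂]^1 = Kc · (reactant terms)/(other product terms) = 5.0 · 2 / 1 = 10
[COCl₂] = 10.0000 M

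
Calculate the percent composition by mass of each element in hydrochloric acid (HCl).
H: 2.76%, Cl: 97.23%

Molar mass of HCl = 36.46 g/mol
% H = (1 × 1.008) / 36.46 × 100% = 1.008 / 36.46 × 100% = 2.76%
% Cl = (1 × 35.45) / 36.46 × 100% = 35.45 / 36.46 × 100% = 97.23%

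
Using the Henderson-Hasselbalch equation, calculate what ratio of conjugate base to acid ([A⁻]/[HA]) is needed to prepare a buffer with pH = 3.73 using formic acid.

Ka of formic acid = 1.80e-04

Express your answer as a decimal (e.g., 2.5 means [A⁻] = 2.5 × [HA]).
[A⁻]/[HA] = 0.967

pKa = −log(1.80e-04) = 3.7447. pH = pKa + log([A⁻]/[HA]). 3.73 = 3.7447 + log(ratio). log(ratio) = 3.73 − 3.7447 = -0.0147. ratio = 10^(-0.0147) = 0.967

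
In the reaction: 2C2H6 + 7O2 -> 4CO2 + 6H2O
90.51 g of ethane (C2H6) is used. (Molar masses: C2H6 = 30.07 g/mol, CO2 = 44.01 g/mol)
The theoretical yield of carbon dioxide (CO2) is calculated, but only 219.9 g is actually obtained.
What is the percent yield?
Moles of C2H6 = 90.51 g ÷ 30.07 g/mol = 3.00998 mol
Mole ratio: 4 mol CO2 / 2 mol C2H6
Moles of CO2 = 3.00998 × (4/2) = 6.01995 mol
Theoretical yield = 6.01995 mol × 44.01 g/mol = 264.94 g
Actual yield = 219.9 g
Percent yield = (219.9 / 264.94) × 100% = 83.0%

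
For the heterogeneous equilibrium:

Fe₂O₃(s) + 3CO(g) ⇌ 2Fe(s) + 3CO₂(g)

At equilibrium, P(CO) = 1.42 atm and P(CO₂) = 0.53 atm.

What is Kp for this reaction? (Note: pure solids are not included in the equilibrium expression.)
K_p = 0.052

Solids (Fe₂O₃, Fe) are excluded.
Kp = P(CO₂)³/P(CO)³ = (0.53)³/(1.42)³ = 0.1489/2.863 = 0.052.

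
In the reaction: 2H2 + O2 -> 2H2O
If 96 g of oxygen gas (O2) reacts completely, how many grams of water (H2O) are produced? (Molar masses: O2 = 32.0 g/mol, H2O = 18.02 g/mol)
Moles of O2 = 96 g ÷ 32.0 g/mol = 3 mol
Mole ratio: 2 mol H2O / 1 mol O2
Moles of H2O = 3 × (2/1) = 6 mol
Mass of H2O = 6 mol × 18.02 g/mol = 108.1 g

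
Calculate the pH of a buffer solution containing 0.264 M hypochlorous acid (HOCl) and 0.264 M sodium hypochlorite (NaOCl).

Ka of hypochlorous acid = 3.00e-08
pH = 7.52

pKa = -log(3.00e-08) = 7.52. pH = pKa + log([A⁻]/[HA]) = 7.52 + log(0.264/0.264)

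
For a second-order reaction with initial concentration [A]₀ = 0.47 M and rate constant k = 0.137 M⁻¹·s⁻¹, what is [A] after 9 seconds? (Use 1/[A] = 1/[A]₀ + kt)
0.2976 M

1/[A] = 1/[A]₀ + k·t = 1/0.47 + (0.137)·(9) = 2.1277 + 1.2330 = 3.3607
[A] = 1/3.3607 = 0.2976 M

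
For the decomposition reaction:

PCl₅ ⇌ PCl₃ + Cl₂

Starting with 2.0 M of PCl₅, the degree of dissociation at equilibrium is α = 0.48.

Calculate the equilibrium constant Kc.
K_c = 0.8862

x = α·[A]₀ = 0.48 × 2.0 = 0.96 M dissociated.
At eq: [PCl₅] = 2.0 − 0.96 = 1.04 M; [PCl₃] = [Cl₂] = x = 0.96 M.
Kc = [PCl₃][Cl₂]/[PCl₅] = (0.96)²/1.04 = 0.8862.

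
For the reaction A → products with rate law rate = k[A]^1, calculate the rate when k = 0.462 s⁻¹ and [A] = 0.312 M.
0.1441 M/s

rate = k·[A]^1 = 0.462·(0.312)^1 = 0.462·0.312 = 0.1441 M/s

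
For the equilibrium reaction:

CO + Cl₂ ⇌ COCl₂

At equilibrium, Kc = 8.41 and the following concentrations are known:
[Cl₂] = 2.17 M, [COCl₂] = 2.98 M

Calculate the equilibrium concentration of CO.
[CO] = 0.1633 M

Kc = ([COCl₂]) / ([CO] × [Cl₂]) = 8.41
[CO]^1 = (product terms)/(Kc · other reactant terms) = 2.98 / (8.41 · 2.17) = 0.16329
[CO] = 0.1633 M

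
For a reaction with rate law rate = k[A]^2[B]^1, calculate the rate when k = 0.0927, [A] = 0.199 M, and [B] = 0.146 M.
0.000536 M/s

rate = k·[A]^2·[B]^1 = 0.0927·(0.199)^2·(0.146)^1 = 0.0927·0.039601·0.146 = 0.000536 M/s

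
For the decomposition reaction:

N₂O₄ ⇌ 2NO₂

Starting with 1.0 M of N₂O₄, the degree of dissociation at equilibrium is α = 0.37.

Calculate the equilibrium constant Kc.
K_c = 0.8692

x = α·[A]₀ = 0.37 × 1.0 = 0.37 M dissociated.
At eq: [N₂O₄] = 1.0 − 0.37 = 0.63 M; [NO₂] = 2x = 0.74 M.
Kc = [NO₂]²/[N₂O₄] = (0.74)²/0.63 = 0.8692.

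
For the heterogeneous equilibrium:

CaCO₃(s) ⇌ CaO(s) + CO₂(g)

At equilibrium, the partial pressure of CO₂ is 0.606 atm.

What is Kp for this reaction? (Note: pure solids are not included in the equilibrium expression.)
K_p = 0.606

Solids (CaCO₃, CaO) have activity 1 and are excluded.
Kp = P(CO₂) = 0.606.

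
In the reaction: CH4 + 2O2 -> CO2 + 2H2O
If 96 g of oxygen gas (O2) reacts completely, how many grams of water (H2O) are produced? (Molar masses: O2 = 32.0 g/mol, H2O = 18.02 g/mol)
Moles of O2 = 96 g ÷ 32.0 g/mol = 3 mol
Mole ratio: 2 mol H2O / 2 mol O2
Moles of H2O = 3 × (2/2) = 3 mol
Mass of H2O = 3 mol × 18.02 g/mol = 54.06 g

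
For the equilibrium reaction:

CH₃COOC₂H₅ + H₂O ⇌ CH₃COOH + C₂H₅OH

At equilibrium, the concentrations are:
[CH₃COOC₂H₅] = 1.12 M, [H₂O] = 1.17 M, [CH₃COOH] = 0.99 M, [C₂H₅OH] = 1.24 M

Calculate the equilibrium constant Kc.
K_c = 0.9368

Kc = ([CH₃COOH] × [C₂H₅OH]) / ([CH₃COOC₂H₅] × [H₂O])
   = ((0.99)·(1.24)) / ((1.12)·(1.17))
   = 1.2276 / 1.3104 = 0.9368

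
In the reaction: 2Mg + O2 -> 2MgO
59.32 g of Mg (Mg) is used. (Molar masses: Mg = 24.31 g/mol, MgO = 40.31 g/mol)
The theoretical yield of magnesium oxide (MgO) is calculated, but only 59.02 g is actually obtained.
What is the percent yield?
Moles of Mg = 59.32 g ÷ 24.31 g/mol = 2.44015 mol
Mole ratio: 2 mol MgO / 2 mol Mg
Moles of MgO = 2.44015 × (2/2) = 2.44015 mol
Theoretical yield = 2.44015 mol × 40.31 g/mol = 98.362 g
Actual yield = 59.02 g
Percent yield = (59.02 / 98.362) × 100% = 60.0%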